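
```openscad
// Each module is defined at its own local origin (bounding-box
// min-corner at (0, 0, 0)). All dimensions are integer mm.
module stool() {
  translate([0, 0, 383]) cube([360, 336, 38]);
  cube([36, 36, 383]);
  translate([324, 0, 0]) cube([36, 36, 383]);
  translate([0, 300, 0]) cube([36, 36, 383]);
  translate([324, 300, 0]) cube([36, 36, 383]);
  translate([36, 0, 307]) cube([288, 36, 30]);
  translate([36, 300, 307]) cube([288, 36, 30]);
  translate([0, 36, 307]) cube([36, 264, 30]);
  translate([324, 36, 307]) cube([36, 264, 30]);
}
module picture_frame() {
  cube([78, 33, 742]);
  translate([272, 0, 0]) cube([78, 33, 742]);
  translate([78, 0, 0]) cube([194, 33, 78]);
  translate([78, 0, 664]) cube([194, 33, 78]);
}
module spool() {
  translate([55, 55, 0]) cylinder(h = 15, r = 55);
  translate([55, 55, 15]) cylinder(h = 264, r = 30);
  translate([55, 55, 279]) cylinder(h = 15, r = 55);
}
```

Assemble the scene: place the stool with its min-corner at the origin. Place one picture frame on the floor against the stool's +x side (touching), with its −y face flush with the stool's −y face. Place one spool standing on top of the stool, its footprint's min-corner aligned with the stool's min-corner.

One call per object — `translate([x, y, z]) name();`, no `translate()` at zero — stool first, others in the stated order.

stool();
translate([360, 0, 0]) picture_frame();
translate([0, 0, 421]) spool();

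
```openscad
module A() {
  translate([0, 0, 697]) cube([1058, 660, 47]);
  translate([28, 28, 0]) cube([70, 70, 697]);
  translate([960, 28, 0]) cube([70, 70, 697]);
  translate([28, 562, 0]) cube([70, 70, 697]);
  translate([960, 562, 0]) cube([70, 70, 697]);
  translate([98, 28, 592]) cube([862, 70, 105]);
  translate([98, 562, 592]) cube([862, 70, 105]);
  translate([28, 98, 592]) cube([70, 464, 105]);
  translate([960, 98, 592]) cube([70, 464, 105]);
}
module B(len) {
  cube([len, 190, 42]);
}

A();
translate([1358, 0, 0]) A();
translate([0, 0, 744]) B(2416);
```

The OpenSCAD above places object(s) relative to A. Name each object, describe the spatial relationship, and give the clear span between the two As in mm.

Second table starts at x = 1358; first ends at x = 1058; clear span = 1358 − 1058 = 300 mm.

A is a table. B is a beam. A beam spans the tops of two tables. The clear span between the two tables is 300 mm.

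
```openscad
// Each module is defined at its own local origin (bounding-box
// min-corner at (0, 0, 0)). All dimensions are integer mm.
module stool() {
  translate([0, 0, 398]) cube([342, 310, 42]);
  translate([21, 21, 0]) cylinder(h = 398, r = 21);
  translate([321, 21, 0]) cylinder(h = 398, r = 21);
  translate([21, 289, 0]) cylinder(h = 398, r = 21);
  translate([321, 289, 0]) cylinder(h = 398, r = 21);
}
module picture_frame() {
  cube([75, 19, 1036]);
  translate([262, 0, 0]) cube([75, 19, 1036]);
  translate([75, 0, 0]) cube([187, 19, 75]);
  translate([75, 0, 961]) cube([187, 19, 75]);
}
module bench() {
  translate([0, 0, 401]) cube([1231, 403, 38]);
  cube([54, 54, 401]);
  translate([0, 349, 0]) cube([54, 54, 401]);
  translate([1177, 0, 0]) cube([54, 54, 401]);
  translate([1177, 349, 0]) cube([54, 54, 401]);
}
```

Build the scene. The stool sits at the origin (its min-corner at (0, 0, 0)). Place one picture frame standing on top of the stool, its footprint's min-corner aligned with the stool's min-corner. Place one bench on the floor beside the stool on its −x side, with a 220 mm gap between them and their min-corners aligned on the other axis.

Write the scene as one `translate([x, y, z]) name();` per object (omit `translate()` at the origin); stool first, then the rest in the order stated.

stool();
translate([0, 0, 440]) picture_frame();
translate([-1451, 0, 0]) bench();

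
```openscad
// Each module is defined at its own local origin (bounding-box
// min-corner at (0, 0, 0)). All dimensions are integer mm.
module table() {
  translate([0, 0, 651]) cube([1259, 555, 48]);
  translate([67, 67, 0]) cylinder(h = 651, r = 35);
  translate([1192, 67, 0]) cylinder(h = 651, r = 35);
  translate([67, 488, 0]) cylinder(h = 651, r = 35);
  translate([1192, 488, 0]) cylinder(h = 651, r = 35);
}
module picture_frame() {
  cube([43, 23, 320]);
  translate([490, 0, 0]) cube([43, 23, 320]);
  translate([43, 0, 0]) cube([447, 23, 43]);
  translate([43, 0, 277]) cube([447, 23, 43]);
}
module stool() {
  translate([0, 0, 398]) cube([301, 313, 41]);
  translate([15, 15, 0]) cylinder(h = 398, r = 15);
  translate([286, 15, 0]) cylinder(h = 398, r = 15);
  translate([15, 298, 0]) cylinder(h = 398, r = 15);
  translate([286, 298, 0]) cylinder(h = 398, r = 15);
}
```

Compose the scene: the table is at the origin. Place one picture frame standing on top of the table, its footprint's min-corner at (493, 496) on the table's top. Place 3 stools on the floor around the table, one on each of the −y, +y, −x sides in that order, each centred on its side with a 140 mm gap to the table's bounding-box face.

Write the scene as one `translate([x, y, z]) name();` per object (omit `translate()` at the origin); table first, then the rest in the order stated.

table();
translate([493, 496, 699]) picture_frame();
translate([479, -453, 0]) stool();
translate([479, 695, 0]) stool();
translate([-441, 121, 0]) stool();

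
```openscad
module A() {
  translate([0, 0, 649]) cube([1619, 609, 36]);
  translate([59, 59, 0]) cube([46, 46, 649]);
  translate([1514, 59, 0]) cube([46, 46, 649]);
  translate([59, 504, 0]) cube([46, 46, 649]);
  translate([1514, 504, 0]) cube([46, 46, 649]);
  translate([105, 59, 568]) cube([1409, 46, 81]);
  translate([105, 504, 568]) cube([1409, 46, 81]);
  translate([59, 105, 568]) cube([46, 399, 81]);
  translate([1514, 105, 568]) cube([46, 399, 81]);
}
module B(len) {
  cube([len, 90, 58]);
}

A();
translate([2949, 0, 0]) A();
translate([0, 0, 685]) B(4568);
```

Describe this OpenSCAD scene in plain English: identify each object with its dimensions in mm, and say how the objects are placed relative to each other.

A is a table with a 1619×609 mm rectangular top, 36 mm thick, top surface at z = 685 mm, supported by four 46×46 mm square legs, each inset 59 mm from the nearest pair of top edges, running from the floor. Four apron rails, 46 mm thick and 81 mm tall, run between adjacent legs with their top edges flush with the underside of the top and their outer faces flush with the legs' outer faces.

B is a rectangular beam 4568 mm long (x), 90 mm deep (y), 58 mm thick (z).

The beam spans the tops of two tables placed 1330 mm apart, resting at z = 685 mm.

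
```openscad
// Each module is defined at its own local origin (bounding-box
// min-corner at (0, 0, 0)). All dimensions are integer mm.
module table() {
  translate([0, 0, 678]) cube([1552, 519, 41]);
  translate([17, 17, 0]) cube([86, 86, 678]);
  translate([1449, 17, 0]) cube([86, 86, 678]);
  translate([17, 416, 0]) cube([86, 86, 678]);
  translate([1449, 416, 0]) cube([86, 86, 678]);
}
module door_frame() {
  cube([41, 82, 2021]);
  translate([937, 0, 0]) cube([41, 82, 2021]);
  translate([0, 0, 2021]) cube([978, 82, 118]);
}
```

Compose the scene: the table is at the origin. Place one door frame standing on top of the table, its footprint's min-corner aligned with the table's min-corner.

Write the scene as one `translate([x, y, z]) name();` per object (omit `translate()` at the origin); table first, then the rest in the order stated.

table();
translate([0, 0, 719]) door_frame();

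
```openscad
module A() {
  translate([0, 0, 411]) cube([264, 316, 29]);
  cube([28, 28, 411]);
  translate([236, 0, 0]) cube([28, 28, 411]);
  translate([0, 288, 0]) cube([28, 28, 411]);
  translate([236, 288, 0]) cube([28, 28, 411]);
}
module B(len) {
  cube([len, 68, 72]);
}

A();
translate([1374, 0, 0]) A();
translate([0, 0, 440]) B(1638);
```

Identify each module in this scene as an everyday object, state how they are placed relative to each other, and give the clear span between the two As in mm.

A is a stool. B is a beam. A beam spans the tops of two stools. The clear span between the two stools is 1110 mm.

Second stool starts at x = 1374; first ends at x = 264; clear span = 1374 − 264 = 1110 mm.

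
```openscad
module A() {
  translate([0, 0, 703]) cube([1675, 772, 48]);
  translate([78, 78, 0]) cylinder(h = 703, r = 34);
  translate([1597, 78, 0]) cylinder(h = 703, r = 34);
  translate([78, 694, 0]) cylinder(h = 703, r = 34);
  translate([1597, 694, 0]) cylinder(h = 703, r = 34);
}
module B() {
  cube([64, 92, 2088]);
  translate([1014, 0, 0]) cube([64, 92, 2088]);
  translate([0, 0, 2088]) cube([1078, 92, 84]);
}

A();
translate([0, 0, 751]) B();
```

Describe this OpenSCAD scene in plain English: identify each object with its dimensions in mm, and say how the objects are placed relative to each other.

A is a rectangular dining table. The top is 1675×772×48 mm with its upper surface at z = 751 mm. It stands on four round legs of 68 mm diameter, each leg's bounding box inset 44 mm from the nearest pair of top edges, running from the floor to the underside of the top.

B is a rectangular door frame: two vertical jambs of 64×92 mm section, 2088 mm tall, with a clear opening 950 mm wide between their inner faces. A header 84 mm tall and 92 mm deep lies on top of the jambs and spans the full outside width.

The door frame is on top of the table.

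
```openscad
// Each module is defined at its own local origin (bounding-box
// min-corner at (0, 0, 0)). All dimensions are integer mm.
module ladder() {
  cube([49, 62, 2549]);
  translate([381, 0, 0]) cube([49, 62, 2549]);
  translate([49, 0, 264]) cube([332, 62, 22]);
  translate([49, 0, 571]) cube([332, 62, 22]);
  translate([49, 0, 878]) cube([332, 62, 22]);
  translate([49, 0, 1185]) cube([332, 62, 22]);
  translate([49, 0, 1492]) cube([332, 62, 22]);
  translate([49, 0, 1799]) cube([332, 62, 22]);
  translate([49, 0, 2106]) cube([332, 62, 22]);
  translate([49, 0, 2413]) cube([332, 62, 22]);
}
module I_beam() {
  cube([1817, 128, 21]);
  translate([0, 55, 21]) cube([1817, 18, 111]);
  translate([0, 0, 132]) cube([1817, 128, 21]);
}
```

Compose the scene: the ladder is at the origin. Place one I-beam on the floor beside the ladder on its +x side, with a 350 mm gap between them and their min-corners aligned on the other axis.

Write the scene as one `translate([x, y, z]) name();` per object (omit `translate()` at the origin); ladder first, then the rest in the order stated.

ladder();
translate([780, 0, 0]) I_beam();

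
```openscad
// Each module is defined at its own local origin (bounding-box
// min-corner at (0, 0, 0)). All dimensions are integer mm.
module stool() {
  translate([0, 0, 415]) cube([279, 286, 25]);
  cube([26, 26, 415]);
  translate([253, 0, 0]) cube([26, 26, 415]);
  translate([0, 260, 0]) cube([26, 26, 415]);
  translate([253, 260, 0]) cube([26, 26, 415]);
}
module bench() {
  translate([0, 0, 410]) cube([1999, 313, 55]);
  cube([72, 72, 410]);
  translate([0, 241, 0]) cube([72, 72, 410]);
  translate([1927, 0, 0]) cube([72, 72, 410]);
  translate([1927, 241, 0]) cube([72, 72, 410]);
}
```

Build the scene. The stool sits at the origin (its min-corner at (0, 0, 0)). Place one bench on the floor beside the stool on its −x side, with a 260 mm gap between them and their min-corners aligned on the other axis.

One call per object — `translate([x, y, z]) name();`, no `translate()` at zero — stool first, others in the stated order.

stool();
translate([-2259, 0, 0]) bench();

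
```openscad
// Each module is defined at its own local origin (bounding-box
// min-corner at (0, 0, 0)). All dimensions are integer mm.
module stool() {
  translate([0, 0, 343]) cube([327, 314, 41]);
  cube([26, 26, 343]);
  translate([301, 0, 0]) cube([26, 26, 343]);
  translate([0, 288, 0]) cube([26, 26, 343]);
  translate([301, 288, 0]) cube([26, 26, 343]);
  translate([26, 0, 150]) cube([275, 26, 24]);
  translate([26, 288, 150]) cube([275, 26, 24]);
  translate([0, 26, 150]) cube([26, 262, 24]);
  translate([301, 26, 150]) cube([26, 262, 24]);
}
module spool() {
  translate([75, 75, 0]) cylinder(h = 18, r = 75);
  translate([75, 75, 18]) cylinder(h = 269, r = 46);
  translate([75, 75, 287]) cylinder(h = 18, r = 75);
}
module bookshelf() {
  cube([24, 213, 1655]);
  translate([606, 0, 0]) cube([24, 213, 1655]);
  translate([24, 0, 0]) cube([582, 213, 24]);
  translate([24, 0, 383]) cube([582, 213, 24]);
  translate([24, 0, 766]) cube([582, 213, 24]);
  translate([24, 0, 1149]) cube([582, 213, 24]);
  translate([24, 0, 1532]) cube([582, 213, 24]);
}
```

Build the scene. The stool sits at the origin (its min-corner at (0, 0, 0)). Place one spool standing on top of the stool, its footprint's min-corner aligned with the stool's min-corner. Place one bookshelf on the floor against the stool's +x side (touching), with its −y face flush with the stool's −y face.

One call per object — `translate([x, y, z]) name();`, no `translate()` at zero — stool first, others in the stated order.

stool();
translate([0, 0, 384]) spool();
translate([327, 0, 0]) bookshelf();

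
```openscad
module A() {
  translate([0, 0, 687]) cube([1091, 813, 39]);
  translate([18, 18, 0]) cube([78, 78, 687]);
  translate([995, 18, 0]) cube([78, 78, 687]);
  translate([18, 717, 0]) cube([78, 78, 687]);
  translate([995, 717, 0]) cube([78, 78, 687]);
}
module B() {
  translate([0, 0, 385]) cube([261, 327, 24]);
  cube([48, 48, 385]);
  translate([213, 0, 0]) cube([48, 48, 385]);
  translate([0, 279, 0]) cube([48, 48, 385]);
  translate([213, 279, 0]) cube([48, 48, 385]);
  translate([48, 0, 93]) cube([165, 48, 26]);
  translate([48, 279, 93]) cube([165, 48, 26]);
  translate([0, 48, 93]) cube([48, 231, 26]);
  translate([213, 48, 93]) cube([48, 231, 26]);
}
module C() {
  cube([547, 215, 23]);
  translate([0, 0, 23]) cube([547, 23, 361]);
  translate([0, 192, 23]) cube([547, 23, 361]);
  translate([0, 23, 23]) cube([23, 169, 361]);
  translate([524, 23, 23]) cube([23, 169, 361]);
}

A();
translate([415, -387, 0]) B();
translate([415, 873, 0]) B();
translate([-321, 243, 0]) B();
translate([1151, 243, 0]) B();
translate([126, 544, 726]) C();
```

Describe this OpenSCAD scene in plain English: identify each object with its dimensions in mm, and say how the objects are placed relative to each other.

A is a table with a 1091×813 mm rectangular top, 39 mm thick, top surface at z = 726 mm, supported by four 78×78 mm square legs, each inset 18 mm from the nearest pair of top edges, running from the floor.

B is a four-legged stool. The seat is 261×327 mm, 24 mm thick, top at z = 409 mm. It stands on four square legs, each 48×48 mm in cross-section, from z = 0 to the seat underside, each flush with a corner of the seat. Four stretchers, 48 mm wide and 26 mm tall, connect adjacent legs with their undersides at z = 93 mm, each running between the inner faces of the legs it joins and aligned with the legs' outer faces on the other axis.

C is an open-topped rectangular box: outside dimensions 547×215×384 mm, with a uniform wall and base thickness of 23 mm. The base is a full 547×215 slab on the floor; four walls sit on top of the base. The front and back walls (the −y and +y sides) span the full width; the two side walls fit between them.

Four stools sit around the table at the −y, +y, −x, +x sides. The open box is on top of the table.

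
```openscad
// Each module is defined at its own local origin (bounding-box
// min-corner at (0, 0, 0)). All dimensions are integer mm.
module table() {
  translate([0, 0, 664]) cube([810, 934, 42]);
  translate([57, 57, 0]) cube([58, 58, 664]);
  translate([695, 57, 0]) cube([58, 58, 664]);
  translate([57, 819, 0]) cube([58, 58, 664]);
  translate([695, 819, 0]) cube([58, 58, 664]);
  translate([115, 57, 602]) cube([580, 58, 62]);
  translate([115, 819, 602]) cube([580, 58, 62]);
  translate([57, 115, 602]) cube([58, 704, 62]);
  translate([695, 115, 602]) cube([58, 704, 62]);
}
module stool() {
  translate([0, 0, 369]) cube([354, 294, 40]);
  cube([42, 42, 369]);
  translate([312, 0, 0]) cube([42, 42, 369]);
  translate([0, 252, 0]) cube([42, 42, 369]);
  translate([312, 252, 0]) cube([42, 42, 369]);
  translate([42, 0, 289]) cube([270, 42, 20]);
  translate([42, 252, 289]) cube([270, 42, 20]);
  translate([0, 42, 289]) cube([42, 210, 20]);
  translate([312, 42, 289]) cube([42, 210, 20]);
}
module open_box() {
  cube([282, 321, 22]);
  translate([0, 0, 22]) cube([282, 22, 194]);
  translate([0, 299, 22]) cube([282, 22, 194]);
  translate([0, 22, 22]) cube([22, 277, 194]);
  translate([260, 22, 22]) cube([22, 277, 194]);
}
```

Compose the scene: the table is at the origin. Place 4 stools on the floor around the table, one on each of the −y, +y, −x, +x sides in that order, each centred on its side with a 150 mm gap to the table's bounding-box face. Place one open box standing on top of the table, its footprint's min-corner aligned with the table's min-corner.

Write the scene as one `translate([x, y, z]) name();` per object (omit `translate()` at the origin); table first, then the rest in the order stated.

table();
translate([228, -444, 0]) stool();
translate([228, 1084, 0]) stool();
translate([-504, 320, 0]) stool();
translate([960, 320, 0]) stool();
translate([0, 0, 706]) open_box();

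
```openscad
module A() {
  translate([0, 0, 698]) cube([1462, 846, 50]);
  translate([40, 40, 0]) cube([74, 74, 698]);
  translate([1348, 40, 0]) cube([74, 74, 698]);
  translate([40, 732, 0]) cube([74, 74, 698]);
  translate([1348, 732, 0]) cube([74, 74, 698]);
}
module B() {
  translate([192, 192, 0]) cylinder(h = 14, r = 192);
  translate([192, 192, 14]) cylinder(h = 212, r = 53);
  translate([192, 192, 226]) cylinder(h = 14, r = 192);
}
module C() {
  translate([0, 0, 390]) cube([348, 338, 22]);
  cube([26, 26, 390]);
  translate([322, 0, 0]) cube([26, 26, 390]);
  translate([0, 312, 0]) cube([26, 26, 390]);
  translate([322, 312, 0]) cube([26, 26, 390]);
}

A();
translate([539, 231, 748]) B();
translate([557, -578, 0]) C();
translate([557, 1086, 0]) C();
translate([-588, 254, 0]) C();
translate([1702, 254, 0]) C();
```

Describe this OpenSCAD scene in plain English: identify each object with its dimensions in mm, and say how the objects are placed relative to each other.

A is a table: top 1462 mm (x) × 846 mm (y), 50 mm thick, upper face at z = 748 mm, on four 74×74 mm square legs, each inset 40 mm from the nearest pair of top edges, running from z = 0 to the bottom of the top.

B is a spool: two coaxial disc flanges of radius 192 mm and thickness 14 mm, joined by a core cylinder of radius 53 mm and height 212 mm. The lower flange rests on z = 0 and the three cylinders share a vertical axis.

C is a simple wooden stool: a rectangular seat 348 mm (x) by 338 mm (y), 22 mm thick, top face at z = 412 mm, on four square legs, each 26×26 mm in cross-section. The legs rest on z = 0, each flush with a corner of the seat.

The spool is on top of the table, centred. Four stools sit around the table at the −y, +y, −x, +x sides.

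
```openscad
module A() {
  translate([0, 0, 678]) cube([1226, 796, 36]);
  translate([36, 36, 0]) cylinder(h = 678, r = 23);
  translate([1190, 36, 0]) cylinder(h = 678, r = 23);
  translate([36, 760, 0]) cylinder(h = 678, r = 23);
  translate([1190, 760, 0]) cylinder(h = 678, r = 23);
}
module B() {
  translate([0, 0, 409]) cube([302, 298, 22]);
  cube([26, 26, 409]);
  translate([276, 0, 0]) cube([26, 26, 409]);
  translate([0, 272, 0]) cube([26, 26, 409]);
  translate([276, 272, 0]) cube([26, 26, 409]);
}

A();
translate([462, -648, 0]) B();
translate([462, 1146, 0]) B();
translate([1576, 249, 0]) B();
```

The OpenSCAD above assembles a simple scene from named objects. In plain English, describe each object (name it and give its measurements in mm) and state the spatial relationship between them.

A is a table: top 1226 mm (x) × 796 mm (y), 36 mm thick, upper face at z = 714 mm, on four round legs of 46 mm diameter, each leg's bounding box inset 13 mm from the nearest pair of top edges, running from z = 0 to the bottom of the top.

B is a four-legged stool. The seat is a 302×298×22 mm slab whose top surface is at z = 431 mm; four square legs, each 26×26 mm in cross-section, run from the floor (z = 0) to the underside of the seat, each flush with a corner of the seat.

Three stools sit around the table at the −y, +y, +x sides.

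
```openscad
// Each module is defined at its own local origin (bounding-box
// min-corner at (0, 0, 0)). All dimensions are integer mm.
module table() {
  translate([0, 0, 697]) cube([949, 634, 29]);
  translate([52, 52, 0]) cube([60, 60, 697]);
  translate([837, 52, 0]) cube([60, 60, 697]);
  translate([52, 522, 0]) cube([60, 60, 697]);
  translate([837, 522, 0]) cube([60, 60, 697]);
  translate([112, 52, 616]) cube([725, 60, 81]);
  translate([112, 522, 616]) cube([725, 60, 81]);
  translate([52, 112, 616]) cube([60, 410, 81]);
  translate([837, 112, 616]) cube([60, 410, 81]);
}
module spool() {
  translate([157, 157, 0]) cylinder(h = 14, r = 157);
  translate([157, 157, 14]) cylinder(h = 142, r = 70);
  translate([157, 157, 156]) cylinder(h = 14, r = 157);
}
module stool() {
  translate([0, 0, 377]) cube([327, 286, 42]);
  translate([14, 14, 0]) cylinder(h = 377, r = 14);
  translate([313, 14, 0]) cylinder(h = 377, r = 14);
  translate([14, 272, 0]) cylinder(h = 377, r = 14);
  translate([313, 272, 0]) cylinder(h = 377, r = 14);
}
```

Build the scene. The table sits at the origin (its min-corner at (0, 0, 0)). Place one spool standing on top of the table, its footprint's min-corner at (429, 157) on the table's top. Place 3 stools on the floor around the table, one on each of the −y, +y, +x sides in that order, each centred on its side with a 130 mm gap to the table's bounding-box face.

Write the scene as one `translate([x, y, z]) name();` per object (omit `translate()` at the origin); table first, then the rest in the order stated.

table();
translate([429, 157, 726]) spool();
translate([311, -416, 0]) stool();
translate([311, 764, 0]) stool();
translate([1079, 174, 0]) stool();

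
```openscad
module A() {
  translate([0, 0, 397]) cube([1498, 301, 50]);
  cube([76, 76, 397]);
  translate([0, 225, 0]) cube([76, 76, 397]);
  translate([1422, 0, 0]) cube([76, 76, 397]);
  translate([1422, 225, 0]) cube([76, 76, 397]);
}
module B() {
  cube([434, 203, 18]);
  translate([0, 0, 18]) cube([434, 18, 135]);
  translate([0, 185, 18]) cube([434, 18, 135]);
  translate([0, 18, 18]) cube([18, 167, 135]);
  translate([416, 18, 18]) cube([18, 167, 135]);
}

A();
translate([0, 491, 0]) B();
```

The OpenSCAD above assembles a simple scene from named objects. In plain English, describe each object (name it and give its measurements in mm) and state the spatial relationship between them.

A is a bench: a 1498×301 mm seat slab, 50 mm thick, top at z = 447 mm, on four 76×76 mm square legs flush with the seat corners and standing on z = 0.

B is an open-topped rectangular box: outside dimensions 434×203×153 mm, with a uniform wall and base thickness of 18 mm. The base is a full 434×203 slab on the floor; four walls sit on top of the base. The front and back walls (the −y and +y sides) span the full width; the two side walls fit between them.

The open box is on the floor beside the bench on its +y side.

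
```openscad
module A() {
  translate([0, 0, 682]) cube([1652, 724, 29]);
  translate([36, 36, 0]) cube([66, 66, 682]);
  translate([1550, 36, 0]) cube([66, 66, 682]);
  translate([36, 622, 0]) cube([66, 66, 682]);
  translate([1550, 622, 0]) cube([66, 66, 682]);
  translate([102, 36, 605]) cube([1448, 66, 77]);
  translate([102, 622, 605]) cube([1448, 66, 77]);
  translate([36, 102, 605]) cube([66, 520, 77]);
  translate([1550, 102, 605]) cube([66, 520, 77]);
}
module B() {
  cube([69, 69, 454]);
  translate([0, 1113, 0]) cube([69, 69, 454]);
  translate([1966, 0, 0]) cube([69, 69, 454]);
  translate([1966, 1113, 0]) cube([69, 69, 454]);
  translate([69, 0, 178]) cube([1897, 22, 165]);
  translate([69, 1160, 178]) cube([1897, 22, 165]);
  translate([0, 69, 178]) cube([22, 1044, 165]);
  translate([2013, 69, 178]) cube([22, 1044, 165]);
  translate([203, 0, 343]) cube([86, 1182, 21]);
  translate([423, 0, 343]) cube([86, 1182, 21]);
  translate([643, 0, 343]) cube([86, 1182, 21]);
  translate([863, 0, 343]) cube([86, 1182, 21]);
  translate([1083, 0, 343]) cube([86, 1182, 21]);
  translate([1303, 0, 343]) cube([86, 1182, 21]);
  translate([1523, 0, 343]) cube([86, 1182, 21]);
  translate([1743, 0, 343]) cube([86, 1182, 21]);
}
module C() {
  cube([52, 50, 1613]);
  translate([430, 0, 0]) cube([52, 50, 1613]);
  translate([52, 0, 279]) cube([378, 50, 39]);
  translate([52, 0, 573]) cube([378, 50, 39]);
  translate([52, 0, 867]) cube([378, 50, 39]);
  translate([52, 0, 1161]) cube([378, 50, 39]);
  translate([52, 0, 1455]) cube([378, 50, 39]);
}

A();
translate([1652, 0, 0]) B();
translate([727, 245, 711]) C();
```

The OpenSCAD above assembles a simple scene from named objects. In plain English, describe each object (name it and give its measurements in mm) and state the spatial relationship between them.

A is a table: top 1652 mm (x) × 724 mm (y), 29 mm thick, upper face at z = 711 mm, on four 66×66 mm square legs, each inset 36 mm from the nearest pair of top edges, running from z = 0 to the bottom of the top. Four apron rails, 66 mm thick and 77 mm tall, run between adjacent legs with their top edges flush with the underside of the top and their outer faces flush with the legs' outer faces.

B is a bed frame 2035 mm long (x) by 1182 mm wide (y). Four 69×69 mm corner posts, 454 mm tall, at the corners of the footprint. Four rails of 22 mm thickness and 165 mm height run between adjacent posts with their undersides at z = 178 mm, their outer faces flush with the outside of the frame (the two x-running rails run between the posts' inner faces; the two y-running rails run between the posts' inner faces). 8 slats, each 86 mm wide (x) and 21 mm thick, lie across the top of the two x-running rails, running the full 1182 mm width of the frame in y; the slats are evenly spaced along x between the inner faces of the end posts with equal gaps (rounded down to the nearest mm) at the −x end and between each pair — any rounding remainder accumulates at the +x end.

C is a wooden ladder with two side rails of 52×50 mm section and 1613 mm height, set 482 mm apart overall. Between them run 5 rectangular rungs (50 mm deep, 39 mm thick), front faces flush with the rails' −y face. The bottom of the first rung is 279 mm above the floor and each subsequent rung is 294 mm higher than the one below.

The bed frame is against the table's +x side, with their −y faces flush. The ladder is on top of the table.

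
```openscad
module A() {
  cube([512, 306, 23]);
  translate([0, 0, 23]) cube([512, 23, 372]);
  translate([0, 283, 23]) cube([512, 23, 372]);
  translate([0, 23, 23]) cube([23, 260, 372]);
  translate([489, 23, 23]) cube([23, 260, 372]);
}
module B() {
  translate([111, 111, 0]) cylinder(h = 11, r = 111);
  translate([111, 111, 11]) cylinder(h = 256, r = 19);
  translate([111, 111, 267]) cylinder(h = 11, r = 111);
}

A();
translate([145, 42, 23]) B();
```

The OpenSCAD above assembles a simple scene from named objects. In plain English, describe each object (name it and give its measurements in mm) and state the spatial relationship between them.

A is an open storage box with external size 512×306×395 mm and wall thickness 23 mm (the base is also 23 mm thick). The base covers the whole footprint; the four walls stand on the base, with the y-facing walls full-width and the x-facing walls fitting between their inner faces.

B is a spool: two coaxial disc flanges of radius 111 mm and thickness 11 mm, joined by a core cylinder of radius 19 mm and height 256 mm. The lower flange rests on z = 0 and the three cylinders share a vertical axis.

The spool sits inside the open box, centred.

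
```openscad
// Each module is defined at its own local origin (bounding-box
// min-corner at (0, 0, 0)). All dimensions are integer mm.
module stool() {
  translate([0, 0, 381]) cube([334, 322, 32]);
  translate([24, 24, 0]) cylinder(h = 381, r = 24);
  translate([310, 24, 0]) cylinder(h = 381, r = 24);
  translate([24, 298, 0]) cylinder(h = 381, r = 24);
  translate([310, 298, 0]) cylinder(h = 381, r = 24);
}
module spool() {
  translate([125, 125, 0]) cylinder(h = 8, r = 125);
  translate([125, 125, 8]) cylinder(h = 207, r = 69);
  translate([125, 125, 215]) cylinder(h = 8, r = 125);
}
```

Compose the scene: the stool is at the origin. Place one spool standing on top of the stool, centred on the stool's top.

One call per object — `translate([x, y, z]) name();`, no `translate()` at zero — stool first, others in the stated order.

stool();
translate([42, 36, 413]) spool();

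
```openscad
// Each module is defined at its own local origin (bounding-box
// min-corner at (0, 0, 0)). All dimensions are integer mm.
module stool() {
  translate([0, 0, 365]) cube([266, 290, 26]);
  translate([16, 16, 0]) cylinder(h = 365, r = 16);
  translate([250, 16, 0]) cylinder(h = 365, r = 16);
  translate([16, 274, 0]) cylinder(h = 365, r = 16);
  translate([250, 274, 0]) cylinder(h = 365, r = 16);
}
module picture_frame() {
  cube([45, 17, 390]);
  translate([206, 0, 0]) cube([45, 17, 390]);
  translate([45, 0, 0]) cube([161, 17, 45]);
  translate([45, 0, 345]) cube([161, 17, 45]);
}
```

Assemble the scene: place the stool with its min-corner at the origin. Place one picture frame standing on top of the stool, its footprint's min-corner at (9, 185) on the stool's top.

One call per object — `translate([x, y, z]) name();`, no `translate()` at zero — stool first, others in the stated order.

stool();
translate([9, 185, 391]) picture_frame();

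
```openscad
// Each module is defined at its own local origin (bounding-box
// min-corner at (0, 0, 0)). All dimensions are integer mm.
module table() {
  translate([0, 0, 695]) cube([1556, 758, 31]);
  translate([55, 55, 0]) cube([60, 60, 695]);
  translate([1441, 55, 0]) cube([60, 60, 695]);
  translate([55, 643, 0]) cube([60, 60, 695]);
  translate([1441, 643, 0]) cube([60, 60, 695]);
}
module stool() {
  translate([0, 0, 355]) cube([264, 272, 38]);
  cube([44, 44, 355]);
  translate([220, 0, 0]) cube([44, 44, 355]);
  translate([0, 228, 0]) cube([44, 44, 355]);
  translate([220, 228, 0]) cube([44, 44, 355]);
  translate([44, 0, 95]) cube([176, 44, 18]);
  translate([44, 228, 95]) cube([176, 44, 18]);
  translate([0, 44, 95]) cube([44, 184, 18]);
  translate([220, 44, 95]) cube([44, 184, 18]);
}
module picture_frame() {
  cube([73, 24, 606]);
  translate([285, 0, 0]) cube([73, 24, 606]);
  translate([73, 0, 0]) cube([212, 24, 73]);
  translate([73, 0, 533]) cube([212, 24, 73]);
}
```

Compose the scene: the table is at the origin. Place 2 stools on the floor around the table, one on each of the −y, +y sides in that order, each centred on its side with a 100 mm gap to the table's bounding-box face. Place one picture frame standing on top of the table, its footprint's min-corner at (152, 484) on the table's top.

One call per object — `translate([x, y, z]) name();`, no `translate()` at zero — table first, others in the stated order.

table();
translate([646, -372, 0]) stool();
translate([646, 858, 0]) stool();
translate([152, 484, 726]) picture_frame();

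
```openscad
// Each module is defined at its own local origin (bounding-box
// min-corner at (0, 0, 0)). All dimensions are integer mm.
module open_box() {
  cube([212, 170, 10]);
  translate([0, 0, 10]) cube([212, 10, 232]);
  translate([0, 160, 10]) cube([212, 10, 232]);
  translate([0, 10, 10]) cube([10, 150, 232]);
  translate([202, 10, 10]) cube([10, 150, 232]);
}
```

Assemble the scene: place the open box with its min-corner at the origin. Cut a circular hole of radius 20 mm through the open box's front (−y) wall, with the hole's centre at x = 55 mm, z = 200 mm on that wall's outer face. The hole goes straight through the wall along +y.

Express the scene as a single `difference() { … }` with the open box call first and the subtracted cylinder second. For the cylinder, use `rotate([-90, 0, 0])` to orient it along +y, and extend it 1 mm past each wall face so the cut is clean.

difference() {
  open_box();
  translate([55, -1, 200]) rotate([-90, 0, 0]) cylinder(h = 12, r = 20);
}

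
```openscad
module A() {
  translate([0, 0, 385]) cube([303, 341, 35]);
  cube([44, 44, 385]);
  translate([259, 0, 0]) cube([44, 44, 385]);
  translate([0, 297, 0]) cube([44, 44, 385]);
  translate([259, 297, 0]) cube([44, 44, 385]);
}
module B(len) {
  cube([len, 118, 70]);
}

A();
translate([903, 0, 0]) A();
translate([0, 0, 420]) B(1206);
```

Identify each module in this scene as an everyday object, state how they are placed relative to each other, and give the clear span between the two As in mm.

Second stool starts at x = 903; first ends at x = 303; clear span = 903 − 303 = 600 mm.

A is a stool. B is a beam. A beam spans the tops of two stools. The clear span between the two stools is 600 mm.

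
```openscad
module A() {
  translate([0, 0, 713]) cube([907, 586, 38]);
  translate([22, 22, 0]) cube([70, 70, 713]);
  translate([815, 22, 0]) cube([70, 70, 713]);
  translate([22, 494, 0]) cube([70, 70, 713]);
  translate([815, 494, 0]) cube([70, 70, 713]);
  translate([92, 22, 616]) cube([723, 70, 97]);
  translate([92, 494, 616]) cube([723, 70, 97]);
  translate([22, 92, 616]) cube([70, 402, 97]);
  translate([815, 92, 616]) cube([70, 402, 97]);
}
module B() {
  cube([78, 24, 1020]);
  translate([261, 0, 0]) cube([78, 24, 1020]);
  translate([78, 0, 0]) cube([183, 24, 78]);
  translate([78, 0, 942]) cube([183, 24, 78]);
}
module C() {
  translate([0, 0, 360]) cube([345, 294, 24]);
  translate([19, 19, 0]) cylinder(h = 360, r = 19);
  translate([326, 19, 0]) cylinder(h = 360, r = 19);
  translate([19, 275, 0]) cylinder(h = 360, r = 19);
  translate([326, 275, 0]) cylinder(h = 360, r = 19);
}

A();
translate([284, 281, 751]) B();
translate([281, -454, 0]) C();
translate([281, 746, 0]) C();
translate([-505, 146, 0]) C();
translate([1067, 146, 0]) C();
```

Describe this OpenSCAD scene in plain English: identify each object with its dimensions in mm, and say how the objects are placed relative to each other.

A is a table: top 907 mm (x) × 586 mm (y), 38 mm thick, upper face at z = 751 mm, on four 70×70 mm square legs, each inset 22 mm from the nearest pair of top edges, running from z = 0 to the bottom of the top. Four apron rails, 70 mm thick and 97 mm tall, run between adjacent legs with their top edges flush with the underside of the top and their outer faces flush with the legs' outer faces.

B is a rectangular picture frame lying in the x–z plane (depth along y). The opening is 183 mm wide (x) by 864 mm tall (z), surrounded by a border 78 mm wide on all four sides. The frame is 24 mm deep and is made of two full-height vertical stiles with two horizontal rails fitted between them.

C is a four-legged stool. The seat is a 345×294×24 mm slab whose top surface is at z = 384 mm; four round legs, each 38 mm in diameter, run from the floor (z = 0) to the underside of the seat, each leg's axis is inset half a diameter from the nearest pair of seat edges (so the leg's bounding box is flush with the corner).

The picture frame is on top of the table, centred. Four stools sit around the table at the −y, +y, −x, +x sides.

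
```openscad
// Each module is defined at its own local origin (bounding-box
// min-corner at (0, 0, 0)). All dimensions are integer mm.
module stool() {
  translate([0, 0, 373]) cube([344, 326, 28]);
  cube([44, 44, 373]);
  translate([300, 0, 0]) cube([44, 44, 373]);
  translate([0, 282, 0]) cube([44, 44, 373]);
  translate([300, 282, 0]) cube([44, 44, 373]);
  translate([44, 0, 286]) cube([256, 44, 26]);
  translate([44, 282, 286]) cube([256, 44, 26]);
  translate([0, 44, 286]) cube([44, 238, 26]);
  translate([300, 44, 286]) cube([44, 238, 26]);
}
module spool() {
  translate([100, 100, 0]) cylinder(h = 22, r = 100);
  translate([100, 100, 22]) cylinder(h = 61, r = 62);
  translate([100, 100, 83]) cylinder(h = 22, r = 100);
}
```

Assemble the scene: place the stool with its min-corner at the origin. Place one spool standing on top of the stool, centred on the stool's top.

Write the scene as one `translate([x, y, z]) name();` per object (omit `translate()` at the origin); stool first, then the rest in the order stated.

stool();
translate([72, 63, 401]) spool();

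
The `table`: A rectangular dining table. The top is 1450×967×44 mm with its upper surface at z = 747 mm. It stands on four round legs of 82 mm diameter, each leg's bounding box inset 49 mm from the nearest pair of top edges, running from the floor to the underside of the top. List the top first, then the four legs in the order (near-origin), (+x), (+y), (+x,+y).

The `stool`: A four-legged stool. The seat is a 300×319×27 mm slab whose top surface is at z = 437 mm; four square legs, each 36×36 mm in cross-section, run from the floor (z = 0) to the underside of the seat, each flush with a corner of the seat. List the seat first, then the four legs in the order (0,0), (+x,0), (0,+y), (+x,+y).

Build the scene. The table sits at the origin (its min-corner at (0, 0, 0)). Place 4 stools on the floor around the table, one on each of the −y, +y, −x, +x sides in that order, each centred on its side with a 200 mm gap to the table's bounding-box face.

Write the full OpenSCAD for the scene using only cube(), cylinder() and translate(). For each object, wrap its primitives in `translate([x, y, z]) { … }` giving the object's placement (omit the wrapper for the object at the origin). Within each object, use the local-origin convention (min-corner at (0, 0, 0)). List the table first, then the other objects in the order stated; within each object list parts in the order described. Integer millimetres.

translate([0, 0, 703]) cube([1450, 967, 44]);
translate([90, 90, 0]) cylinder(h = 703, r = 41);
translate([1360, 90, 0]) cylinder(h = 703, r = 41);
translate([90, 877, 0]) cylinder(h = 703, r = 41);
translate([1360, 877, 0]) cylinder(h = 703, r = 41);
translate([575, -519, 0]) {
  translate([0, 0, 410]) cube([300, 319, 27]);
  cube([36, 36, 410]);
  translate([264, 0, 0]) cube([36, 36, 410]);
  translate([0, 283, 0]) cube([36, 36, 410]);
  translate([264, 283, 0]) cube([36, 36, 410]);
}
translate([575, 1167, 0]) {
  translate([0, 0, 410]) cube([300, 319, 27]);
  cube([36, 36, 410]);
  translate([264, 0, 0]) cube([36, 36, 410]);
  translate([0, 283, 0]) cube([36, 36, 410]);
  translate([264, 283, 0]) cube([36, 36, 410]);
}
translate([-500, 324, 0]) {
  translate([0, 0, 410]) cube([300, 319, 27]);
  cube([36, 36, 410]);
  translate([264, 0, 0]) cube([36, 36, 410]);
  translate([0, 283, 0]) cube([36, 36, 410]);
  translate([264, 283, 0]) cube([36, 36, 410]);
}
translate([1650, 324, 0]) {
  translate([0, 0, 410]) cube([300, 319, 27]);
  cube([36, 36, 410]);
  translate([264, 0, 0]) cube([36, 36, 410]);
  translate([0, 283, 0]) cube([36, 36, 410]);
  translate([264, 283, 0]) cube([36, 36, 410]);
}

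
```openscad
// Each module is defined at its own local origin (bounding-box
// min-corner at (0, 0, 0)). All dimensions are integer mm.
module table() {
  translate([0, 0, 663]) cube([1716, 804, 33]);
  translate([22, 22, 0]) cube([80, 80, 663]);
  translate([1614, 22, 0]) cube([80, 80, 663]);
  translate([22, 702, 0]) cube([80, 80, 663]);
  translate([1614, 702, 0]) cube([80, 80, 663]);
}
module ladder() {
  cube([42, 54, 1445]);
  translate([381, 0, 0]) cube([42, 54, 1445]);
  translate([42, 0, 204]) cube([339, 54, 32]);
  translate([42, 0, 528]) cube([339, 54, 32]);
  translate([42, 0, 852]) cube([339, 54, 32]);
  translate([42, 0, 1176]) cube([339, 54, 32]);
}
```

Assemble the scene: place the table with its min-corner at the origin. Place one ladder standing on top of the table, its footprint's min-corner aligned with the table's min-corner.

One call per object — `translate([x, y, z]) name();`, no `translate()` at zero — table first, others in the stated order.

table();
translate([0, 0, 696]) ladder();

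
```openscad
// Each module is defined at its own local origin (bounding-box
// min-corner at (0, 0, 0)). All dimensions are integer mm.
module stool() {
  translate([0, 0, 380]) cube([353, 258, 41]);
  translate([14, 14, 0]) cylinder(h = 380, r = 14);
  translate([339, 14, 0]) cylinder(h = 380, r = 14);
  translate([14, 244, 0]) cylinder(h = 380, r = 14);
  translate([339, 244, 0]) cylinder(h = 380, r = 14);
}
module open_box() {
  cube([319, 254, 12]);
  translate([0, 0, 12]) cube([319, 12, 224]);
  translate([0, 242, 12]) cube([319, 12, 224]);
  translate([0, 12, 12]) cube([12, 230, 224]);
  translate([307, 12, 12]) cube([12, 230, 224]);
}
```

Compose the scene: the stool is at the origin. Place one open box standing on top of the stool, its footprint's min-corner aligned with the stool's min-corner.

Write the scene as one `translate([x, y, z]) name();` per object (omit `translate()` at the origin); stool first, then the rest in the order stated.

stool();
translate([0, 0, 421]) open_box();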